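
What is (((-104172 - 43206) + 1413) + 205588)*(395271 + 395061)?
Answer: 47121964836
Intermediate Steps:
(((-104172 - 43206) + 1413) + 205588)*(395271 + 395061) = ((-147378 + 1413) + 205588)*790332 = (-145965 + 205588)*790332 = 59623*790332 = 47121964836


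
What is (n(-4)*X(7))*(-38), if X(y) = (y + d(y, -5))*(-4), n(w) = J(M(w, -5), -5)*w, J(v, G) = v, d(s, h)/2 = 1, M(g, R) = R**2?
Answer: -136800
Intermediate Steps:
d(s, h) = 2 (d(s, h) = 2*1 = 2)
n(w) = 25*w (n(w) = (-5)**2*w = 25*w)
X(y) = -8 - 4*y (X(y) = (y + 2)*(-4) = (2 + y)*(-4) = -8 - 4*y)
(n(-4)*X(7))*(-38) = ((25*(-4))*(-8 - 4*7))*(-38) = -100*(-8 - 28)*(-38) = -100*(-36)*(-38) = 3600*(-38) = -136800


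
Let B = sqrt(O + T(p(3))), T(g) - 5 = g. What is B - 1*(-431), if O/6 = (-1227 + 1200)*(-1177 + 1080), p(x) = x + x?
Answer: 431 + 5*sqrt(629) ≈ 556.40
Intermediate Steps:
p(x) = 2*x
O = 15714 (O = 6*((-1227 + 1200)*(-1177 + 1080)) = 6*(-27*(-97)) = 6*2619 = 15714)
T(g) = 5 + g
B = 5*sqrt(629) (B = sqrt(15714 + (5 + 2*3)) = sqrt(15714 + (5 + 6)) = sqrt(15714 + 11) = sqrt(15725) = 5*sqrt(629) ≈ 125.40)
B - 1*(-431) = 5*sqrt(629) - 1*(-431) = 5*sqrt(629) + 431 = 431 + 5*sqrt(629)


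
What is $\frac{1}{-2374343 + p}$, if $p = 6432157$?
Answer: $\frac{1}{4057814} \approx 2.4644 \cdot 10^{-7}$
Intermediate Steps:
$\frac{1}{-2374343 + p} = \frac{1}{-2374343 + 6432157} = \frac{1}{4057814}$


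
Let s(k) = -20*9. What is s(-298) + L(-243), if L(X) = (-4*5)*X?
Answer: 4680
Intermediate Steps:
L(X) = -20*X
s(k) = -180
s(-298) + L(-243) = -180 - 20*(-243) = -180 + 4860 = 4680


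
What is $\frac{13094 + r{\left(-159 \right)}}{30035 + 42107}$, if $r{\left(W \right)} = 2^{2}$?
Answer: $\frac{6549}{36071} \approx 0.18156$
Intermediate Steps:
$r{\left(W \right)} = 4$
$\frac{13094 + r{\left(-159 \right)}}{30035 + 42107} = \frac{13094 + 4}{30035 + 42107} = \frac{13098}{72142} = 13098 \cdot \frac{1}{72142} = \frac{6549}{36071}$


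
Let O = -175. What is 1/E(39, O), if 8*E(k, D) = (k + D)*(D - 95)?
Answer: 1/4590 ≈ 0.00021786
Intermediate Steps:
E(k, D) = (-95 + D)*(D + k)/8 (E(k, D) = ((k + D)*(D - 95))/8 = ((D + k)*(-95 + D))/8 = ((-95 + D)*(D + k))/8 = (-95 + D)*(D + k)/8)
1/E(39, O) = 1/(-95/8*(-175) - 95/8*39 + (⅛)*(-175)² + (⅛)*(-175)*39) = 1/(16625/8 - 3705/8 + (⅛)*30625 - 6825/8) = 1/(16625/8 - 3705/8 + 30625/8 - 6825/8) = 1/4590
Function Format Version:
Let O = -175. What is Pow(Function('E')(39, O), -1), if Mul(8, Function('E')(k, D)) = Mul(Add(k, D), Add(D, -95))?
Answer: Rational(1, 4590) ≈ 0.00021786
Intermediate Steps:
Function('E')(k, D) = Mul(Rational(1, 8), Add(-95, D), Add(D, k)) (Function('E')(k, D) = Mul(Rational(1, 8), Mul(Add(k, D), Add(D, -95))) = Mul(Rational(1, 8), Mul(Add(D, k), Add(-95, D))) = Mul(Rational(1, 8), Mul(Add(-95, D), Add(D, k))) = Mul(Rational(1, 8), Add(-95, D), Add(D, k)))
Pow(Function('E')(39, O), -1) = Pow(Add(Mul(Rational(-95, 8), -175), Mul(Rational(-95, 8), 39), Mul(Rational(1, 8), Pow(-175, 2)), Mul(Rational(1, 8), -175, 39)), -1) = Pow(Add(Rational(16625, 8), Rational(-3705, 8), Mul(Rational(1, 8), 30625), Rational(-6825, 8)), -1) = Pow(Add(Rational(16625, 8), Rational(-3705, 8), Rational(30625, 8), Rational(-6825, 8)), -1) = Pow(4590, -1) = Rational(1, 4590)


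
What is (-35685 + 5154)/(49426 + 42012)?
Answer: -30531/91438 ≈ -0.33390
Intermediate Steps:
(-35685 + 5154)/(49426 + 42012) = -30531/91438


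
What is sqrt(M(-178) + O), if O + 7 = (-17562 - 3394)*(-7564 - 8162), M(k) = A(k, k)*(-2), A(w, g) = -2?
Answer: 3*sqrt(36617117) ≈ 18154.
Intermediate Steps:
M(k) = 4 (M(k) = -2*(-2) = 4)
O = 329554049 (O = -7 + (-17562 - 3394)*(-7564 - 8162) = -7 - 20956*(-15726) = -7 + 329554056 = 329554049)
sqrt(M(-178) + O) = sqrt(4 + 329554049) = sqrt(329554053) = 3*sqrt(36617117)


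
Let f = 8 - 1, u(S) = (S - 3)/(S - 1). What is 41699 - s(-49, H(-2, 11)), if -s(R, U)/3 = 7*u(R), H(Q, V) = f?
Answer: 1043021/25 ≈ 41721.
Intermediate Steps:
u(S) = (-3 + S)/(-1 + S)
f = 7
H(Q, V) = 7
s(R, U) = -21*(-3 + R)/(-1 + R)
41699 - s(-49, H(-2, 11)) = 41699 - 21*(3 - 1*(-49))/(-1 - 49) = 41699 - 21*(3 + 49)/(-50) = 41699 - 21*(-1)*52/50 = 41699 - 1*(-546/25) = 41699 + 546/25 = 1043021/25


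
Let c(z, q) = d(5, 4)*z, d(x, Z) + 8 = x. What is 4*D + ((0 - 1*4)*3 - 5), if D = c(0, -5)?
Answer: -17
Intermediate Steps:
d(x, Z) = -8 + x
c(z, q) = -3*z (c(z, q) = (-8 + 5)*z = -3*z)
D = 0 (D = -3*0 = 0)
4*D + ((0 - 1*4)*3 - 5) = 4*0 + ((0 - 1*4)*3 - 5) = 0 + ((0 - 4)*3 - 5) = 0 + (-4*3 - 5) = 0 + (-12 - 5) = 0 - 17 = -17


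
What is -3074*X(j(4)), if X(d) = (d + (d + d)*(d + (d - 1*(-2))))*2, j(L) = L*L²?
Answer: -102696192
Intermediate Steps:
j(L) = L³
X(d) = 2*d + 4*d*(2 + 2*d) (X(d) = (d + (2*d)*(d + (d + 2)))*2 = (d + (2*d)*(d + (2 + d)))*2 = (d + (2*d)*(2 + 2*d))*2 = (d + 2*d*(2 + 2*d))*2 = 2*d + 4*d*(2 + 2*d))
-3074*X(j(4)) = -6148*4³*(5 + 4*4³) = -6148*64*(5 + 4*64) = -6148*64*(5 + 256) = -6148*64*261 = -3074*33408 = -102696192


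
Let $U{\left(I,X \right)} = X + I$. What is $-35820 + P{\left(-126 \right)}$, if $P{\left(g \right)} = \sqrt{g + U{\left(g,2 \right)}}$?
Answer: $-35820 + 5 i \sqrt{10} \approx -35820.0 + 15.811 i$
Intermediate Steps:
$U{\left(I,X \right)} = I + X$
$P{\left(g \right)} = \sqrt{2 + 2 g}$ ($P{\left(g \right)} = \sqrt{g + \left(g + 2\right)} = \sqrt{g + \left(2 + g\right)} = \sqrt{2 + 2 g}$)
$-35820 + P{\left(-126 \right)} = -35820 + \sqrt{2 + 2 \left(-126\right)} = -35820 + \sqrt{2 - 252} = -35820 + \sqrt{-250} = -35820 + 5 i \sqrt{10}$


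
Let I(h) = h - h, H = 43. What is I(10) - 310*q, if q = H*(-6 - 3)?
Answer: 119970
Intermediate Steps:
I(h) = 0
q = -387 (q = 43*(-6 - 3) = 43*(-9) = -387)
I(10) - 310*q = 0 - 310*(-387) = 0 + 119970 = 119970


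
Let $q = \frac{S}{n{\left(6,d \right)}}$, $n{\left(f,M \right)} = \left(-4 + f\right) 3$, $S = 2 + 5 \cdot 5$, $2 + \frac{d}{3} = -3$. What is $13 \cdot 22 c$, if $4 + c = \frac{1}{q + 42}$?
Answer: $- \frac{105820}{93} \approx -1137.8$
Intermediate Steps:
$d = -15$ ($d = -6 + 3 \left(-3\right) = -6 - 9 = -15$)
$S = 27$ ($S = 2 + 25 = 27$)
$n{\left(f,M \right)} = -12 + 3 f$
$q = \frac{9}{2}$ ($q = \frac{27}{-12 + 3 \cdot 6} = \frac{27}{-12 + 18} = \frac{27}{6} = 27 \cdot \frac{1}{6} = \frac{9}{2} \approx 4.5$)
$c = - \frac{370}{93}$ ($c = -4 + \frac{1}{\frac{9}{2} + 42} = -4 + \frac{1}{\frac{93}{2}} = -4 + \frac{2}{93} = - \frac{370}{93} \approx -3.9785$)
$13 \cdot 22 c = 13 \cdot 22 \left(- \frac{370}{93}\right) = 286 \left(- \frac{370}{93}\right) = - \frac{105820}{93}$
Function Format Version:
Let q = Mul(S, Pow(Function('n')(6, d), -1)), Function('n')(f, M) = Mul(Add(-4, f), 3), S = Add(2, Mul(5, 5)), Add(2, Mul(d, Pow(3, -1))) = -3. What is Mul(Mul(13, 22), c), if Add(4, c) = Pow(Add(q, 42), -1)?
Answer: Rational(-105820, 93) ≈ -1137.8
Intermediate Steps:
d = -15 (d = Add(-6, Mul(3, -3)) = Add(-6, -9) = -15)
S = 27 (S = Add(2, 25) = 27)
Function('n')(f, M) = Add(-12, Mul(3, f))
q = Rational(9, 2) (q = Mul(27, Pow(Add(-12, Mul(3, 6)), -1)) = Mul(27, Pow(Add(-12, 18), -1)) = Mul(27, Pow(6, -1)) = Mul(27, Rational(1, 6)) = Rational(9, 2) ≈ 4.5000)
c = Rational(-370, 93) (c = Add(-4, Pow(Add(Rational(9, 2), 42), -1)) = Add(-4, Pow(Rational(93, 2), -1)) = Add(-4, Rational(2, 93)) = Rational(-370, 93) ≈ -3.9785)
Mul(Mul(13, 22), c) = Mul(Mul(13, 22), Rational(-370, 93)) = Mul(286, Rational(-370, 93)) = Rational(-105820, 93)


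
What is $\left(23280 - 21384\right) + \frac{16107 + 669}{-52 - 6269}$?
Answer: $\frac{3989280}{2107} \approx 1893.3$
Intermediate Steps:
$\left(23280 - 21384\right) + \frac{16107 + 669}{-52 - 6269} = 1896 + \frac{16776}{-6321} = 1896 + 16776 \left(- \frac{1}{6321}\right) = 1896 - \frac{5592}{2107} = \frac{3989280}{2107}$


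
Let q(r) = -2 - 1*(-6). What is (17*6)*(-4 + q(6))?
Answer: 0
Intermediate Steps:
q(r) = 4 (q(r) = -2 + 6 = 4)
(17*6)*(-4 + q(6)) = (17*6)*(-4 + 4) = 102*0 = 0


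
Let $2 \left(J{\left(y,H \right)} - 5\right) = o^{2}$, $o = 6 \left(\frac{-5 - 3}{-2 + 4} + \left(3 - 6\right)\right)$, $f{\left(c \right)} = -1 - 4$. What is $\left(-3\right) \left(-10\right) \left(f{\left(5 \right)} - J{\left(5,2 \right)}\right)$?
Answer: $-26760$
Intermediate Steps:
$f{\left(c \right)} = -5$ ($f{\left(c \right)} = -1 - 4 = -5$)
$o = -42$ ($o = 6 \left(- \frac{8}{2} + \left(3 - 6\right)\right) = 6 \left(\left(-8\right) \frac{1}{2} - 3\right) = 6 \left(-4 - 3\right) = 6 \left(-7\right) = -42$)
$J{\left(y,H \right)} = 887$ ($J{\left(y,H \right)} = 5 + \frac{\left(-42\right)^{2}}{2} = 5 + \frac{1}{2} \cdot 1764 = 5 + 882 = 887$)
$\left(-3\right) \left(-10\right) \left(f{\left(5 \right)} - J{\left(5,2 \right)}\right) = \left(-3\right) \left(-10\right) \left(-5 - 887\right) = 30 \left(-5 - 887\right) = 30 \left(-892\right) = -26760$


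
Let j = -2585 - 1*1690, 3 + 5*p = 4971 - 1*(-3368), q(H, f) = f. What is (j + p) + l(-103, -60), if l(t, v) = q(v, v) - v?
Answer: -13039/5 ≈ -2607.8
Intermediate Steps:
l(t, v) = 0 (l(t, v) = v - v = 0)
p = 8336/5 (p = -⅗ + (4971 - 1*(-3368))/5 = -⅗ + (4971 + 3368)/5 = -⅗ + (⅕)*8339 = -⅗ + 8339/5 = 8336/5 ≈ 1667.2)
j = -4275 (j = -2585 - 1690 = -4275)
(j + p) + l(-103, -60) = (-4275 + 8336/5) + 0 = -13039/5 + 0 = -13039/5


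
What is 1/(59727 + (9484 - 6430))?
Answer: 1/62781 ≈ 1.5928e-5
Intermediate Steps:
1/(59727 + (9484 - 6430)) = 1/(59727 + 3054) = 1/62781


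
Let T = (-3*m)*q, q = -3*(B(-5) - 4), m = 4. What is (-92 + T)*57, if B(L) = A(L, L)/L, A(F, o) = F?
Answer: -11400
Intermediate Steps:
B(L) = 1 (B(L) = L/L = 1)
q = 9 (q = -3*(1 - 4) = -3*(-3) = 9)
T = -108 (T = -3*4*9 = -12*9 = -108)
(-92 + T)*57 = (-92 - 108)*57 = -200*57 = -11400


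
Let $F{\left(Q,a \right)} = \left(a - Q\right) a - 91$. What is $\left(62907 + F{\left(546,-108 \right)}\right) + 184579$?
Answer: $318027$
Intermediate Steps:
$F{\left(Q,a \right)} = -91 + a \left(a - Q\right)$ ($F{\left(Q,a \right)} = a \left(a - Q\right) - 91 = -91 + a \left(a - Q\right)$)
$\left(62907 + F{\left(546,-108 \right)}\right) + 184579 = \left(62907 - \left(91 - 58968 - 11664\right)\right) + 184579 = \left(62907 + \left(-91 + 11664 + 58968\right)\right) + 184579 = \left(62907 + 70541\right) + 184579 = 133448 + 184579 = 318027$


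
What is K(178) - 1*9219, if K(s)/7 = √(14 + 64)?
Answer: -9219 + 7*√78 ≈ -9157.2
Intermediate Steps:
K(s) = 7*√78 (K(s) = 7*√(14 + 64) = 7*√78)
K(178) - 1*9219 = 7*√78 - 1*9219 = 7*√78 - 9219 = -9219 + 7*√78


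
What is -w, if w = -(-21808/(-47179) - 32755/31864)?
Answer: -850458033/1503311656 ≈ -0.56572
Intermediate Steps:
w = 850458033/1503311656 (w = -(-21808*(-1/47179) - 32755*1/31864) = -(21808/47179 - 32755/31864) = -1*(-850458033/1503311656) = 850458033/1503311656 ≈ 0.56572)
-w = -1*850458033/1503311656 = -850458033/1503311656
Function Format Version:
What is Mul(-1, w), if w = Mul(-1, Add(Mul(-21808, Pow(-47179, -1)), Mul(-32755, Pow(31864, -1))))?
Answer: Rational(-850458033, 1503311656) ≈ -0.56572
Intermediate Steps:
w = Rational(850458033, 1503311656) (w = Mul(-1, Add(Mul(-21808, Rational(-1, 47179)), Mul(-32755, Rational(1, 31864)))) = Mul(-1, Add(Rational(21808, 47179), Rational(-32755, 31864))) = Mul(-1, Rational(-850458033, 1503311656)) = Rational(850458033, 1503311656) ≈ 0.56572)
Mul(-1, w) = Mul(-1, Rational(850458033, 1503311656)) = Rational(-850458033, 1503311656)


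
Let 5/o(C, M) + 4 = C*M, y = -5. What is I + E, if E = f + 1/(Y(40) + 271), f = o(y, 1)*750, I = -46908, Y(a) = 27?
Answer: -42308249/894 ≈ -47325.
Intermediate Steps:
o(C, M) = 5/(-4 + C*M)
f = -1250/3 (f = (5/(-4 - 5*1))*750 = (5/(-4 - 5))*750 = (5/(-9))*750 = (5*(-⅑))*750 = -5/9*750 = -1250/3 ≈ -416.67)
E = -372497/894 (E = -1250/3 + 1/(27 + 271) = -1250/3 + 1/298 = -372497/894 ≈ -416.66)
I + E = -46908 - 372497/894 = -42308249/894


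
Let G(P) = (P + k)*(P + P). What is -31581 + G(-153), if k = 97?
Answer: -14445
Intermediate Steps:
G(P) = 2*P*(97 + P) (G(P) = (P + 97)*(P + P) = (97 + P)*(2*P) = 2*P*(97 + P))
-31581 + G(-153) = -31581 + 2*(-153)*(97 - 153) = -31581 + 2*(-153)*(-56) = -31581 + 17136 = -14445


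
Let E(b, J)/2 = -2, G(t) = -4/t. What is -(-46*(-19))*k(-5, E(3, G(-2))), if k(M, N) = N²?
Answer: -13984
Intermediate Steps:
E(b, J) = -4 (E(b, J) = 2*(-2) = -4)
-(-46*(-19))*k(-5, E(3, G(-2))) = -(-46*(-19))*(-4)² = -874*16 = -1*13984 = -13984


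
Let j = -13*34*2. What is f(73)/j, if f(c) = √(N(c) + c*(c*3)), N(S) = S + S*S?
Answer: -√21389/884 ≈ -0.16544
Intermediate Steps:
N(S) = S + S²
j = -884 (j = -442*2 = -884)
f(c) = √(3*c² + c*(1 + c)) (f(c) = √(c*(1 + c) + c*(c*3)) = √(c*(1 + c) + c*(3*c)) = √(c*(1 + c) + 3*c²) = √(3*c² + c*(1 + c)))
f(73)/j = √(73*(1 + 4*73))/(-884) = √(73*(1 + 292))*(-1/884) = √(73*293)*(-1/884) = √21389*(-1/884) = -√21389/884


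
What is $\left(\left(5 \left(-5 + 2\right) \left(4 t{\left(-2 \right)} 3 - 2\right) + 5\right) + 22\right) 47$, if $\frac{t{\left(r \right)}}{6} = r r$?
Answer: $-200361$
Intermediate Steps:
$t{\left(r \right)} = 6 r^{2}$ ($t{\left(r \right)} = 6 r r = 6 r^{2}$)
$\left(\left(5 \left(-5 + 2\right) \left(4 t{\left(-2 \right)} 3 - 2\right) + 5\right) + 22\right) 47 = \left(\left(5 \left(-5 + 2\right) \left(4 \cdot 6 \left(-2\right)^{2} \cdot 3 - 2\right) + 5\right) + 22\right) 47 = \left(\left(5 \left(- 3 \left(4 \cdot 6 \cdot 4 \cdot 3 - 2\right)\right) + 5\right) + 22\right) 47 = \left(\left(5 \left(- 3 \left(4 \cdot 24 \cdot 3 - 2\right)\right) + 5\right) + 22\right) 47 = \left(\left(5 \left(- 3 \left(96 \cdot 3 - 2\right)\right) + 5\right) + 22\right) 47 = \left(\left(5 \left(- 3 \left(288 - 2\right)\right) + 5\right) + 22\right) 47 = \left(\left(5 \left(\left(-3\right) 286\right) + 5\right) + 22\right) 47 = \left(\left(5 \left(-858\right) + 5\right) + 22\right) 47 = \left(\left(-4290 + 5\right) + 22\right) 47 = \left(-4285 + 22\right) 47 = \left(-4263\right) 47 = -200361$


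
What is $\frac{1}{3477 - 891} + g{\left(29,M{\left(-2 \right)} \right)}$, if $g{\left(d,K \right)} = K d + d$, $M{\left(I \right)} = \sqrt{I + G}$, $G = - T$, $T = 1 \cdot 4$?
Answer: $\frac{74995}{2586} + 29 i \sqrt{6} \approx 29.0 + 71.035 i$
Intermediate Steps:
$T = 4$
$G = -4$ ($G = \left(-1\right) 4 = -4$)
$M{\left(I \right)} = \sqrt{-4 + I}$ ($M{\left(I \right)} = \sqrt{I - 4} = \sqrt{-4 + I}$)
$g{\left(d,K \right)} = d + K d$
$\frac{1}{3477 - 891} + g{\left(29,M{\left(-2 \right)} \right)} = \frac{1}{3477 - 891} + 29 \left(1 + \sqrt{-4 - 2}\right) = \frac{1}{2586} + 29 \left(1 + \sqrt{-6}\right) = \frac{1}{2586} + 29 \left(1 + i \sqrt{6}\right) = \frac{1}{2586} + \left(29 + 29 i \sqrt{6}\right) = \frac{74995}{2586} + 29 i \sqrt{6}$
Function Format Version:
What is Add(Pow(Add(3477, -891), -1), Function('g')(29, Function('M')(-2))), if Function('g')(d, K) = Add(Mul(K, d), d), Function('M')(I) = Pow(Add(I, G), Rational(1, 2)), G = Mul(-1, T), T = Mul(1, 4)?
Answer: Add(Rational(74995, 2586), Mul(29, I, Pow(6, Rational(1, 2)))) ≈ Add(29.000, Mul(71.035, I))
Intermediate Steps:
T = 4
G = -4 (G = Mul(-1, 4) = -4)
Function('M')(I) = Pow(Add(-4, I), Rational(1, 2)) (Function('M')(I) = Pow(Add(I, -4), Rational(1, 2)) = Pow(Add(-4, I), Rational(1, 2)))
Function('g')(d, K) = Add(d, Mul(K, d))
Add(Pow(Add(3477, -891), -1), Function('g')(29, Function('M')(-2))) = Add(Pow(Add(3477, -891), -1), Mul(29, Add(1, Pow(Add(-4, -2), Rational(1, 2))))) = Add(Pow(2586, -1), Mul(29, Add(1, Pow(-6, Rational(1, 2))))) = Add(Rational(1, 2586), Mul(29, Add(1, Mul(I, Pow(6, Rational(1, 2)))))) = Add(Rational(1, 2586), Add(29, Mul(29, I, Pow(6, Rational(1, 2))))) = Add(Rational(74995, 2586), Mul(29, I, Pow(6, Rational(1, 2))))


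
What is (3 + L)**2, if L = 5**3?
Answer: 16384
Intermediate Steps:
L = 125
(3 + L)**2 = (3 + 125)**2 = 128**2 = 16384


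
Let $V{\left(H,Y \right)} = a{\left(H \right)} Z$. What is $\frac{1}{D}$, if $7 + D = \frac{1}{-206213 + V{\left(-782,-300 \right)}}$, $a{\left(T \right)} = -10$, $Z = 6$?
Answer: $- \frac{206273}{1443912} \approx -0.14286$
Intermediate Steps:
$V{\left(H,Y \right)} = -60$ ($V{\left(H,Y \right)} = \left(-10\right) 6 = -60$)
$D = - \frac{1443912}{206273}$ ($D = -7 + \frac{1}{-206213 - 60} = -7 + \frac{1}{-206273} = -7 - \frac{1}{206273} = - \frac{1443912}{206273} \approx -7.0$)
$\frac{1}{D} = \frac{1}{- \frac{1443912}{206273}} = - \frac{206273}{1443912}$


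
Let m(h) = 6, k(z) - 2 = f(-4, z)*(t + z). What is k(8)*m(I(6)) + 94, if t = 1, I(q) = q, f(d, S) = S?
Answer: 538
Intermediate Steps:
k(z) = 2 + z*(1 + z)
k(8)*m(I(6)) + 94 = (2 + 8 + 8²)*6 + 94 = (2 + 8 + 64)*6 + 94 = 74*6 + 94 = 444 + 94 = 538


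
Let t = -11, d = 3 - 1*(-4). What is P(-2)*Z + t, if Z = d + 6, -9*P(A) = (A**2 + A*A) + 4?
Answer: -85/3 ≈ -28.333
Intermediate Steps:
d = 7 (d = 3 + 4 = 7)
P(A) = -4/9 - 2*A**2/9 (P(A) = -((A**2 + A*A) + 4)/9 = -((A**2 + A**2) + 4)/9 = -(2*A**2 + 4)/9 = -(4 + 2*A**2)/9 = -4/9 - 2*A**2/9)
Z = 13 (Z = 7 + 6 = 13)
P(-2)*Z + t = (-4/9 - 2/9*(-2)**2)*13 - 11 = (-4/9 - 2/9*4)*13 - 11 = (-4/9 - 8/9)*13 - 11 = -4/3*13 - 11 = -52/3 - 11 = -85/3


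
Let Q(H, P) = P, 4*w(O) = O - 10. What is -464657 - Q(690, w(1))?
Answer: -1858619/4 ≈ -4.6466e+5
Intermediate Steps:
w(O) = -5/2 + O/4 (w(O) = (O - 10)/4 = (-10 + O)/4 = -5/2 + O/4)
-464657 - Q(690, w(1)) = -464657 - (-5/2 + (¼)*1) = -464657 - (-5/2 + ¼) = -464657 - 1*(-9/4) = -464657 + 9/4 = -1858619/4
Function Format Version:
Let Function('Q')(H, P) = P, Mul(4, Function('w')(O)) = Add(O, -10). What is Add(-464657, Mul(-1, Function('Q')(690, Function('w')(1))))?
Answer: Rational(-1858619, 4) ≈ -4.6466e+5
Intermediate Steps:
Function('w')(O) = Add(Rational(-5, 2), Mul(Rational(1, 4), O)) (Function('w')(O) = Mul(Rational(1, 4), Add(O, -10)) = Mul(Rational(1, 4), Add(-10, O)) = Add(Rational(-5, 2), Mul(Rational(1, 4), O)))
Add(-464657, Mul(-1, Function('Q')(690, Function('w')(1)))) = Add(-464657, Mul(-1, Add(Rational(-5, 2), Mul(Rational(1, 4), 1)))) = Add(-464657, Mul(-1, Add(Rational(-5, 2), Rational(1, 4)))) = Add(-464657, Mul(-1, Rational(-9, 4))) = Add(-464657, Rational(9, 4)) = Rational(-1858619, 4)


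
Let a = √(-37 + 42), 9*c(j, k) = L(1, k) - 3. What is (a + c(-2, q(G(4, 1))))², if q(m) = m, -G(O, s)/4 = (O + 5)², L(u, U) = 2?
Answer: 406/81 - 2*√5/9 ≈ 4.5154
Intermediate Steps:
G(O, s) = -4*(5 + O)² (G(O, s) = -4*(O + 5)² = -4*(5 + O)²)
c(j, k) = -⅑ (c(j, k) = (2 - 3)/9 = (⅑)*(-1) = -⅑)
a = √5 ≈ 2.2361
(a + c(-2, q(G(4, 1))))² = (√5 - ⅑)² = (-⅑ + √5)²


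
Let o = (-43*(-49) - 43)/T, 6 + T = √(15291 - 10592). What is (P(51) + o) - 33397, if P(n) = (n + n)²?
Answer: -107203975/4663 + 2064*√4699/4663 ≈ -22960.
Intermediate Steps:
T = -6 + √4699 (T = -6 + √(15291 - 10592) = -6 + √4699 ≈ 62.549)
P(n) = 4*n² (P(n) = (2*n)² = 4*n²)
o = 2064/(-6 + √4699) (o = (-43*(-49) - 43)/(-6 + √4699) = (2107 - 43)/(-6 + √4699) = 2064/(-6 + √4699) ≈ 32.998)
(P(51) + o) - 33397 = (4*51² + (12384/4663 + 2064*√4699/4663)) - 33397 = (4*2601 + (12384/4663 + 2064*√4699/4663)) - 33397 = (10404 + (12384/4663 + 2064*√4699/4663)) - 33397 = (48526236/4663 + 2064*√4699/4663) - 33397 = -107203975/4663 + 2064*√4699/4663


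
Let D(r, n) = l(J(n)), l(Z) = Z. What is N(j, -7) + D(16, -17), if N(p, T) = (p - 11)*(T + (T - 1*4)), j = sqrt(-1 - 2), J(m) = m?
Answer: 181 - 18*I*sqrt(3) ≈ 181.0 - 31.177*I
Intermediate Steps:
D(r, n) = n
j = I*sqrt(3) (j = sqrt(-3) = I*sqrt(3) ≈ 1.732*I)
N(p, T) = (-11 + p)*(-4 + 2*T) (N(p, T) = (-11 + p)*(T + (T - 4)) = (-11 + p)*(T + (-4 + T)) = (-11 + p)*(-4 + 2*T))
N(j, -7) + D(16, -17) = (44 - 22*(-7) - 4*I*sqrt(3) + 2*(-7)*(I*sqrt(3))) - 17 = (44 + 154 - 4*I*sqrt(3) - 14*I*sqrt(3)) - 17 = (198 - 18*I*sqrt(3)) - 17 = 181 - 18*I*sqrt(3)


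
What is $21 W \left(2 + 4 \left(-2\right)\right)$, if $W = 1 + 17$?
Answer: $-2268$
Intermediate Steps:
$W = 18$
$21 W \left(2 + 4 \left(-2\right)\right) = 21 \cdot 18 \left(2 + 4 \left(-2\right)\right) = 378 \left(2 - 8\right) = 378 \left(-6\right) = -2268$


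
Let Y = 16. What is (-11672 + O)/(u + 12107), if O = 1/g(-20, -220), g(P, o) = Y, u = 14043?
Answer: -186751/418400 ≈ -0.44635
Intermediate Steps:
g(P, o) = 16
O = 1/16 ≈ 0.062500
(-11672 + O)/(u + 12107) = (-11672 + 1/16)/(14043 + 12107) = -186751/16/26150 = -186751/16*1/26150 = -186751/418400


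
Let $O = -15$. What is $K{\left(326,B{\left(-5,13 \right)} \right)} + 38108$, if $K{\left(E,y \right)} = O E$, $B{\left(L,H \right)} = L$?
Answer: $33218$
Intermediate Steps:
$K{\left(E,y \right)} = - 15 E$
$K{\left(326,B{\left(-5,13 \right)} \right)} + 38108 = \left(-15\right) 326 + 38108 = -4890 + 38108 = 33218$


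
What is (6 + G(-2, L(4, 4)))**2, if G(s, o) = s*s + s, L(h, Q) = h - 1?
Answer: 64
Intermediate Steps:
L(h, Q) = -1 + h
G(s, o) = s + s**2 (G(s, o) = s**2 + s = s + s**2)
(6 + G(-2, L(4, 4)))**2 = (6 - 2*(1 - 2))**2 = (6 - 2*(-1))**2 = (6 + 2)**2 = 8**2 = 64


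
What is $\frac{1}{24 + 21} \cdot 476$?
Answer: $\frac{476}{45} \approx 10.578$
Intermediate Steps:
$\frac{1}{24 + 21} \cdot 476 = \frac{1}{45} \cdot 476 = \frac{476}{45}$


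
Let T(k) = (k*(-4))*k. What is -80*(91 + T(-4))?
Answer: -2160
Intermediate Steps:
T(k) = -4*k**2 (T(k) = (-4*k)*k = -4*k**2)
-80*(91 + T(-4)) = -80*(91 - 4*(-4)**2) = -80*(91 - 4*16) = -80*(91 - 64) = -80*27 = -2160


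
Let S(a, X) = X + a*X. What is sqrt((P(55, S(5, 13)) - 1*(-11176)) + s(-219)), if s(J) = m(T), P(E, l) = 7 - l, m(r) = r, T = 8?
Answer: sqrt(11113) ≈ 105.42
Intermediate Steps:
S(a, X) = X + X*a
s(J) = 8
sqrt((P(55, S(5, 13)) - 1*(-11176)) + s(-219)) = sqrt(((7 - 13*(1 + 5)) - 1*(-11176)) + 8) = sqrt(((7 - 13*6) + 11176) + 8) = sqrt(((7 - 1*78) + 11176) + 8) = sqrt(((7 - 78) + 11176) + 8) = sqrt((-71 + 11176) + 8) = sqrt(11105 + 8) = sqrt(11113)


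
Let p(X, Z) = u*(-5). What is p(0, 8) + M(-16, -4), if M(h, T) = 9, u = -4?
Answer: 29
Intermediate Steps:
p(X, Z) = 20 (p(X, Z) = -4*(-5) = 20)
p(0, 8) + M(-16, -4) = 20 + 9 = 29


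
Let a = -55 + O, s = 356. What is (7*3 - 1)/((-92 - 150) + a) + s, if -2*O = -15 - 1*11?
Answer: 25271/71 ≈ 355.93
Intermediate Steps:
O = 13 (O = -(-15 - 1*11)/2 = -(-15 - 11)/2 = -½*(-26) = 13)
a = -42 (a = -55 + 13 = -42)
(7*3 - 1)/((-92 - 150) + a) + s = (7*3 - 1)/((-92 - 150) - 42) + 356 = (21 - 1)/(-242 - 42) + 356 = 20/(-284) + 356 = 20*(-1/284) + 356 = -5/71 + 356 = 25271/71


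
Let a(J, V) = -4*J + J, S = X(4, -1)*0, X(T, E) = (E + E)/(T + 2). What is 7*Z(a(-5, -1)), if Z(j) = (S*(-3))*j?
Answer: 0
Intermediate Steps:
X(T, E) = 2*E/(2 + T) (X(T, E) = (2*E)/(2 + T) = 2*E/(2 + T))
S = 0 (S = (2*(-1)/(2 + 4))*0 = (2*(-1)/6)*0 = (2*(-1)*(⅙))*0 = -⅓*0 = 0)
a(J, V) = -3*J
Z(j) = 0 (Z(j) = (0*(-3))*j = 0*j = 0)
7*Z(a(-5, -1)) = 7*0 = 0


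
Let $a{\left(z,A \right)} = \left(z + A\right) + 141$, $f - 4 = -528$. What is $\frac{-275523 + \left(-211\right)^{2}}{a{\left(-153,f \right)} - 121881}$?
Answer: $\frac{12158}{6443} \approx 1.887$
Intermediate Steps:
$f = -524$ ($f = 4 - 528 = -524$)
$a{\left(z,A \right)} = 141 + A + z$ ($a{\left(z,A \right)} = \left(A + z\right) + 141 = 141 + A + z$)
$\frac{-275523 + \left(-211\right)^{2}}{a{\left(-153,f \right)} - 121881} = \frac{-275523 + \left(-211\right)^{2}}{\left(141 - 524 - 153\right) - 121881} = \frac{-275523 + 44521}{-536 - 121881} = - \frac{231002}{-122417} = \left(-231002\right) \left(- \frac{1}{122417}\right) = \frac{12158}{6443}$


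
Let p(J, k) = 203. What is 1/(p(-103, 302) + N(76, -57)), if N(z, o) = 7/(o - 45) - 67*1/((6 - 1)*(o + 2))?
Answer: 28050/5699059 ≈ 0.0049219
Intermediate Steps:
N(z, o) = -67/(10 + 5*o) + 7/(-45 + o) (N(z, o) = 7/(-45 + o) - 67*1/(5*(2 + o)) = 7/(-45 + o) - 67/(10 + 5*o) = -67/(10 + 5*o) + 7/(-45 + o))
1/(p(-103, 302) + N(76, -57)) = 1/(203 + (-3085 + 32*(-57))/(5*(90 - 1*(-57)² + 43*(-57)))) = 1/(203 + (-3085 - 1824)/(5*(90 - 1*3249 - 2451))) = 1/(203 + (⅕)*(-4909)/(90 - 3249 - 2451)) = 1/(203 + (⅕)*(-4909)/(-5610)) = 1/(203 + (⅕)*(-1/5610)*(-4909)) = 1/(203 + 4909/28050) = 1/(5699059/28050) = 28050/5699059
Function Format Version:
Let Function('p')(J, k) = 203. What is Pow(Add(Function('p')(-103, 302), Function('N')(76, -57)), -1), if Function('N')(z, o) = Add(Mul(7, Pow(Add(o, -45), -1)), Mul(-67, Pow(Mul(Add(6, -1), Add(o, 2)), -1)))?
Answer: Rational(28050, 5699059) ≈ 0.0049219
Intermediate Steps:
Function('N')(z, o) = Add(Mul(-67, Pow(Add(10, Mul(5, o)), -1)), Mul(7, Pow(Add(-45, o), -1))) (Function('N')(z, o) = Add(Mul(7, Pow(Add(-45, o), -1)), Mul(-67, Pow(Mul(5, Add(2, o)), -1))) = Add(Mul(7, Pow(Add(-45, o), -1)), Mul(-67, Pow(Add(10, Mul(5, o)), -1))) = Add(Mul(-67, Pow(Add(10, Mul(5, o)), -1)), Mul(7, Pow(Add(-45, o), -1))))
Pow(Add(Function('p')(-103, 302), Function('N')(76, -57)), -1) = Pow(Add(203, Mul(Rational(1, 5), Pow(Add(90, Mul(-1, Pow(-57, 2)), Mul(43, -57)), -1), Add(-3085, Mul(32, -57)))), -1) = Pow(Add(203, Mul(Rational(1, 5), Pow(Add(90, Mul(-1, 3249), -2451), -1), Add(-3085, -1824))), -1) = Pow(Add(203, Mul(Rational(1, 5), Pow(Add(90, -3249, -2451), -1), -4909)), -1) = Pow(Add(203, Mul(Rational(1, 5), Pow(-5610, -1), -4909)), -1) = Pow(Add(203, Mul(Rational(1, 5), Rational(-1, 5610), -4909)), -1) = Pow(Add(203, Rational(4909, 28050)), -1) = Pow(Rational(5699059, 28050), -1) = Rational(28050, 5699059)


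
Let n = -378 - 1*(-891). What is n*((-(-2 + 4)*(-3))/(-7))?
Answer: -3078/7 ≈ -439.71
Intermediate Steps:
n = 513 (n = -378 + 891 = 513)
n*((-(-2 + 4)*(-3))/(-7)) = 513*((-(-2 + 4)*(-3))/(-7)) = 513*((-1*2*(-3))*(-⅐)) = 513*(-2*(-3)*(-⅐)) = 513*(6*(-⅐)) = 513*(-6/7) = -3078/7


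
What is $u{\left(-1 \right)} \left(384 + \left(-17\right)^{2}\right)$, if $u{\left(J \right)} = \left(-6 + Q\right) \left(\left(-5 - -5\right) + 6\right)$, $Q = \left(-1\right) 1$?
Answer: $-28266$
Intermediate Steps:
$Q = -1$
$u{\left(J \right)} = -42$ ($u{\left(J \right)} = \left(-6 - 1\right) \left(\left(-5 - -5\right) + 6\right) = - 7 \left(\left(-5 + 5\right) + 6\right) = - 7 \left(0 + 6\right) = \left(-7\right) 6 = -42$)
$u{\left(-1 \right)} \left(384 + \left(-17\right)^{2}\right) = - 42 \left(384 + \left(-17\right)^{2}\right) = - 42 \left(384 + 289\right) = \left(-42\right) 673 = -28266$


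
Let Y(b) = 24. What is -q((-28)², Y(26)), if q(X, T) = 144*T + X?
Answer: -4240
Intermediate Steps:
q(X, T) = X + 144*T
-q((-28)², Y(26)) = -((-28)² + 144*24) = -(784 + 3456) = -1*4240 = -4240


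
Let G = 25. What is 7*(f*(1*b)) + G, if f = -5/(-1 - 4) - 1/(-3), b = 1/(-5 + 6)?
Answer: 103/3 ≈ 34.333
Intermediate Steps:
b = 1 (b = 1/1 = 1)
f = 4/3 (f = -5/(-5) - 1*(-1/3) = -5*(-1/5) + 1/3 = 1 + 1/3 = 4/3 ≈ 1.3333)
7*(f*(1*b)) + G = 7*(4*(1*1)/3) + 25 = 7*((4/3)*1) + 25 = 7*(4/3) + 25 = 28/3 + 25 = 103/3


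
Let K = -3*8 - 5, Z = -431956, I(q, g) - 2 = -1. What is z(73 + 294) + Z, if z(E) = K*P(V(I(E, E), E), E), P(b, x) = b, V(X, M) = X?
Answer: -431985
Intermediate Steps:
I(q, g) = 1 (I(q, g) = 2 - 1 = 1)
K = -29 (K = -24 - 5 = -29)
z(E) = -29 (z(E) = -29*1 = -29)
z(73 + 294) + Z = -29 - 431956 = -431985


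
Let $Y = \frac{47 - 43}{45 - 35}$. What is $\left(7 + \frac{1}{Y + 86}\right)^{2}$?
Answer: $\frac{9174841}{186624} \approx 49.162$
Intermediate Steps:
$Y = \frac{2}{5}$ ($Y = \frac{4}{10} = 4 \cdot \frac{1}{10} = \frac{2}{5} \approx 0.4$)
$\left(7 + \frac{1}{Y + 86}\right)^{2} = \left(7 + \frac{1}{\frac{2}{5} + 86}\right)^{2} = \left(7 + \frac{1}{\frac{432}{5}}\right)^{2} = \left(7 + \frac{5}{432}\right)^{2} = \left(\frac{3029}{432}\right)^{2} = \frac{9174841}{186624}$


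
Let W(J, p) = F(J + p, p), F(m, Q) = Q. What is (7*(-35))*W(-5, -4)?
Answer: 980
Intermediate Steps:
W(J, p) = p
(7*(-35))*W(-5, -4) = (7*(-35))*(-4) = -245*(-4) = 980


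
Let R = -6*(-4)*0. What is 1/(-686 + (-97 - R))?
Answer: -1/783 ≈ -0.0012771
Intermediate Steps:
R = 0 (R = 24*0 = 0)
1/(-686 + (-97 - R)) = 1/(-686 + (-97 - 1*0)) = 1/(-686 + (-97 + 0)) = 1/(-686 - 97) = 1/(-783) = -1/783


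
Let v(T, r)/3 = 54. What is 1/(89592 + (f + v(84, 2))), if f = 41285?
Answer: 1/131039 ≈ 7.6313e-6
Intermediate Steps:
v(T, r) = 162 (v(T, r) = 3*54 = 162)
1/(89592 + (f + v(84, 2))) = 1/(89592 + (41285 + 162)) = 1/(89592 + 41447) = 1/131039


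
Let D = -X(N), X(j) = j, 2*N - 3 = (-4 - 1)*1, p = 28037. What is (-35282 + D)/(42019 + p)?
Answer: -35281/70056 ≈ -0.50361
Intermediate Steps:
N = -1 (N = 3/2 + ((-4 - 1)*1)/2 = 3/2 + (-5*1)/2 = 3/2 + (½)*(-5) = 3/2 - 5/2 = -1)
D = 1 (D = -1*(-1) = 1)
(-35282 + D)/(42019 + p) = (-35282 + 1)/(42019 + 28037) = -35281/70056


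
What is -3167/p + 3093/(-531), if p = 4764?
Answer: -608027/93692 ≈ -6.4896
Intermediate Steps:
-3167/p + 3093/(-531) = -3167/4764 + 3093/(-531) = -3167*1/4764 + 3093*(-1/531) = -3167/4764 - 1031/177 = -608027/93692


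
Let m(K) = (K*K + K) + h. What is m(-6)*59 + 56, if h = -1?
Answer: 1767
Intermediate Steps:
m(K) = -1 + K + K**2 (m(K) = (K*K + K) - 1 = (K**2 + K) - 1 = (K + K**2) - 1 = -1 + K + K**2)
m(-6)*59 + 56 = (-1 - 6 + (-6)**2)*59 + 56 = (-1 - 6 + 36)*59 + 56 = 29*59 + 56 = 1711 + 56 = 1767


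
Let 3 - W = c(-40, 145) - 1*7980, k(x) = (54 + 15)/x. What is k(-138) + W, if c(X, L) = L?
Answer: 15675/2 ≈ 7837.5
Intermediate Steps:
k(x) = 69/x
W = 7838 (W = 3 - (145 - 1*7980) = 3 - (145 - 7980) = 3 - 1*(-7835) = 3 + 7835 = 7838)
k(-138) + W = 69/(-138) + 7838 = 69*(-1/138) + 7838 = -1/2 + 7838 = 15675/2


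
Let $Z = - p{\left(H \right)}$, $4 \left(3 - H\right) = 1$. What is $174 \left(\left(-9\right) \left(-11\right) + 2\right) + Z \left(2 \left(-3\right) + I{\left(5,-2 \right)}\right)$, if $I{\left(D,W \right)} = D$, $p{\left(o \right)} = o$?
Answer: $\frac{70307}{4} \approx 17577.0$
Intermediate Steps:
$H = \frac{11}{4}$ ($H = 3 - \frac{1}{4} = \frac{11}{4} \approx 2.75$)
$Z = - \frac{11}{4}$ ($Z = \left(-1\right) \frac{11}{4} = - \frac{11}{4} \approx -2.75$)
$174 \left(\left(-9\right) \left(-11\right) + 2\right) + Z \left(2 \left(-3\right) + I{\left(5,-2 \right)}\right) = 174 \left(\left(-9\right) \left(-11\right) + 2\right) - \frac{11 \left(2 \left(-3\right) + 5\right)}{4} = 174 \left(99 + 2\right) - \frac{11 \left(-6 + 5\right)}{4} = 174 \cdot 101 - - \frac{11}{4} = 17574 + \frac{11}{4} = \frac{70307}{4}$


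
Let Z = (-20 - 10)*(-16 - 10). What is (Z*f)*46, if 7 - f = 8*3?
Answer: -609960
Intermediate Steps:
f = -17 (f = 7 - 8*3 = 7 - 1*24 = 7 - 24 = -17)
Z = 780 (Z = -30*(-26) = 780)
(Z*f)*46 = (780*(-17))*46 = -13260*46 = -609960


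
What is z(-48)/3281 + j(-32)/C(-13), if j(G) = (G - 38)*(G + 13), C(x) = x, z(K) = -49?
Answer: -4364367/42653 ≈ -102.32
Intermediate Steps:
j(G) = (-38 + G)*(13 + G)
z(-48)/3281 + j(-32)/C(-13) = -49/3281 + (-494 + (-32)² - 25*(-32))/(-13) = -49*1/3281 + (-494 + 1024 + 800)*(-1/13) = -49/3281 + 1330*(-1/13) = -49/3281 - 1330/13 = -4364367/42653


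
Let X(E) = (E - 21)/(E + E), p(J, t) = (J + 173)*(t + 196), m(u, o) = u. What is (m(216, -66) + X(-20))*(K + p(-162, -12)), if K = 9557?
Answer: 100534661/40 ≈ 2.5134e+6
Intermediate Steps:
p(J, t) = (173 + J)*(196 + t)
X(E) = (-21 + E)/(2*E) (X(E) = (-21 + E)/((2*E)) = (-21 + E)*(1/(2*E)) = (-21 + E)/(2*E))
(m(216, -66) + X(-20))*(K + p(-162, -12)) = (216 + (½)*(-21 - 20)/(-20))*(9557 + (33908 + 173*(-12) + 196*(-162) - 162*(-12))) = (216 + (½)*(-1/20)*(-41))*(9557 + (33908 - 2076 - 31752 + 1944)) = (216 + 41/40)*(9557 + 2024) = (8681/40)*11581 = 100534661/40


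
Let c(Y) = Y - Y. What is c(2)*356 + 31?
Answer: 31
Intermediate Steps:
c(Y) = 0
c(2)*356 + 31 = 0*356 + 31 = 0 + 31 = 31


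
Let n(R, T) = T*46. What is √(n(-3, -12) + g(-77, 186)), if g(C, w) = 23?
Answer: 23*I ≈ 23.0*I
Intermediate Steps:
n(R, T) = 46*T
√(n(-3, -12) + g(-77, 186)) = √(46*(-12) + 23) = √(-552 + 23) = √(-529) = 23*I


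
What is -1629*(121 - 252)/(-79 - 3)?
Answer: -213399/82 ≈ -2602.4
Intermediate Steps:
-1629*(121 - 252)/(-79 - 3) = -(-213399)/(-82) = -(-213399)*(-1)/82 = -1629*131/82 = -213399/82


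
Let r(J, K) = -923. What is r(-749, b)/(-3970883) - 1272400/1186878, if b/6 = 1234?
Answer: -360818288629/336639548091 ≈ -1.0718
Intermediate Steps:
b = 7404 (b = 6*1234 = 7404)
r(-749, b)/(-3970883) - 1272400/1186878 = -923/(-3970883) - 1272400/1186878 = -923*(-1/3970883) - 1272400*1/1186878 = 923/3970883 - 636200/593439 = -360818288629/336639548091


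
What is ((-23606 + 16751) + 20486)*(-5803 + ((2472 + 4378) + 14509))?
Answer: 212043836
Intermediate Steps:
((-23606 + 16751) + 20486)*(-5803 + ((2472 + 4378) + 14509)) = (-6855 + 20486)*(-5803 + (6850 + 14509)) = 13631*(-5803 + 21359) = 13631*15556 = 212043836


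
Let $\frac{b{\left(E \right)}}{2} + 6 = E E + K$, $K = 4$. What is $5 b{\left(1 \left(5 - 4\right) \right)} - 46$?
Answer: $-56$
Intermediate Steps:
$b{\left(E \right)} = -4 + 2 E^{2}$ ($b{\left(E \right)} = -12 + 2 \left(E E + 4\right) = -12 + 2 \left(E^{2} + 4\right) = -12 + 2 \left(4 + E^{2}\right) = -12 + \left(8 + 2 E^{2}\right) = -4 + 2 E^{2}$)
$5 b{\left(1 \left(5 - 4\right) \right)} - 46 = 5 \left(-4 + 2 \left(1 \left(5 - 4\right)\right)^{2}\right) - 46 = 5 \left(-4 + 2 \left(1 \cdot 1\right)^{2}\right) - 46 = 5 \left(-4 + 2 \cdot 1^{2}\right) - 46 = 5 \left(-4 + 2 \cdot 1\right) - 46 = 5 \left(-4 + 2\right) - 46 = 5 \left(-2\right) - 46 = -10 - 46 = -56$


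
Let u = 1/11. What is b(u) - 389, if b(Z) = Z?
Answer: -4278/11 ≈ -388.91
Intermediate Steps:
u = 1/11 ≈ 0.090909
b(u) - 389 = 1/11 - 389 = -4278/11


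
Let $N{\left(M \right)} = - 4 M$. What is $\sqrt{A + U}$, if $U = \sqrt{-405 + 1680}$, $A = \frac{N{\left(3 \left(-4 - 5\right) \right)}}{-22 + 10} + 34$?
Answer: $\sqrt{25 + 5 \sqrt{51}} \approx 7.7915$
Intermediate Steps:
$A = 25$ ($A = \frac{\left(-4\right) 3 \left(-4 - 5\right)}{-22 + 10} + 34 = \frac{\left(-4\right) 3 \left(-9\right)}{-12} + 34 = \left(-4\right) \left(-27\right) \left(- \frac{1}{12}\right) + 34 = 108 \left(- \frac{1}{12}\right) + 34 = -9 + 34 = 25$)
$U = 5 \sqrt{51}$ ($U = \sqrt{1275} = 5 \sqrt{51} \approx 35.707$)
$\sqrt{A + U} = \sqrt{25 + 5 \sqrt{51}}$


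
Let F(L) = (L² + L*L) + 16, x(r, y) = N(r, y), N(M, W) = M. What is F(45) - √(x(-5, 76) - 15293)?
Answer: 4066 - I*√15298 ≈ 4066.0 - 123.69*I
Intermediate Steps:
x(r, y) = r
F(L) = 16 + 2*L² (F(L) = (L² + L²) + 16 = 2*L² + 16 = 16 + 2*L²)
F(45) - √(x(-5, 76) - 15293) = (16 + 2*45²) - √(-5 - 15293) = (16 + 2*2025) - √(-15298) = (16 + 4050) - I*√15298 = 4066 - I*√15298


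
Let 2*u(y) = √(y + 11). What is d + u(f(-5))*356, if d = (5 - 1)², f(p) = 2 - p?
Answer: 16 + 534*√2 ≈ 771.19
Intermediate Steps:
u(y) = √(11 + y)/2 (u(y) = √(y + 11)/2 = √(11 + y)/2)
d = 16 (d = 4² = 16)
d + u(f(-5))*356 = 16 + (√(11 + (2 - 1*(-5)))/2)*356 = 16 + (√(11 + (2 + 5))/2)*356 = 16 + (√(11 + 7)/2)*356 = 16 + (√18/2)*356 = 16 + ((3*√2)/2)*356 = 16 + (3*√2/2)*356 = 16 + 534*√2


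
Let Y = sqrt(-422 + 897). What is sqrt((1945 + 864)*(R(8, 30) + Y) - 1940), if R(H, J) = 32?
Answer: sqrt(87948 + 14045*sqrt(19)) ≈ 386.22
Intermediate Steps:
Y = 5*sqrt(19) (Y = sqrt(475) = 5*sqrt(19) ≈ 21.794)
sqrt((1945 + 864)*(R(8, 30) + Y) - 1940) = sqrt((1945 + 864)*(32 + 5*sqrt(19)) - 1940) = sqrt(2809*(32 + 5*sqrt(19)) - 1940) = sqrt((89888 + 14045*sqrt(19)) - 1940) = sqrt(87948 + 14045*sqrt(19))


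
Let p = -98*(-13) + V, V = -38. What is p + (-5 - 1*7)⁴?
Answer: 21972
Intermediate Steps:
p = 1236 (p = -98*(-13) - 38 = 1274 - 38 = 1236)
p + (-5 - 1*7)⁴ = 1236 + (-5 - 1*7)⁴ = 1236 + (-5 - 7)⁴ = 1236 + (-12)⁴ = 1236 + 20736 = 21972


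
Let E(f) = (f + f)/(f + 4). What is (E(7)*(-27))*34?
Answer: -12852/11 ≈ -1168.4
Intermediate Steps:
E(f) = 2*f/(4 + f) (E(f) = (2*f)/(4 + f) = 2*f/(4 + f))
(E(7)*(-27))*34 = ((2*7/(4 + 7))*(-27))*34 = ((2*7/11)*(-27))*34 = ((2*7*(1/11))*(-27))*34 = ((14/11)*(-27))*34 = -378/11*34 = -12852/11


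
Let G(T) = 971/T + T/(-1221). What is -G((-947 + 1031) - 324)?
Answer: 375997/97680 ≈ 3.8493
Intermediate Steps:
G(T) = 971/T - T/1221 (G(T) = 971/T + T*(-1/1221) = 971/T - T/1221)
-G((-947 + 1031) - 324) = -(971/((-947 + 1031) - 324) - ((-947 + 1031) - 324)/1221) = -(971/(84 - 324) - (84 - 324)/1221) = -(971/(-240) - 1/1221*(-240)) = -(971*(-1/240) + 80/407) = -(-971/240 + 80/407) = -1*(-375997/97680) = 375997/97680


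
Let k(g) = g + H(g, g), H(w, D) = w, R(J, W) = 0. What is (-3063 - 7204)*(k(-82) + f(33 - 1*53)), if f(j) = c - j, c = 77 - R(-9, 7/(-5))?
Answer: 687889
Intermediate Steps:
c = 77 (c = 77 - 1*0 = 77 + 0 = 77)
f(j) = 77 - j
k(g) = 2*g (k(g) = g + g = 2*g)
(-3063 - 7204)*(k(-82) + f(33 - 1*53)) = (-3063 - 7204)*(2*(-82) + (77 - (33 - 1*53))) = -10267*(-164 + (77 - (33 - 53))) = -10267*(-164 + (77 - 1*(-20))) = -10267*(-164 + (77 + 20)) = -10267*(-164 + 97) = -10267*(-67) = 687889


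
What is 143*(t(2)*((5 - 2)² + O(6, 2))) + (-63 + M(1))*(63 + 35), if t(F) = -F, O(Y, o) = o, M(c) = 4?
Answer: -8928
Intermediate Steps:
143*(t(2)*((5 - 2)² + O(6, 2))) + (-63 + M(1))*(63 + 35) = 143*((-1*2)*((5 - 2)² + 2)) + (-63 + 4)*(63 + 35) = 143*(-2*(3² + 2)) - 59*98 = 143*(-2*(9 + 2)) - 5782 = 143*(-2*11) - 5782 = 143*(-22) - 5782 = -3146 - 5782 = -8928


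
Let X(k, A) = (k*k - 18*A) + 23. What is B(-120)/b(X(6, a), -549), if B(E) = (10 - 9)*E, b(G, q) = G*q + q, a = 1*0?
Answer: 2/549 ≈ 0.0036430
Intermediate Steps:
a = 0
X(k, A) = 23 + k² - 18*A (X(k, A) = (k² - 18*A) + 23 = 23 + k² - 18*A)
b(G, q) = q + G*q
B(E) = E (B(E) = 1*E = E)
B(-120)/b(X(6, a), -549) = -120*(-1/(549*(1 + (23 + 6² - 18*0)))) = -120*(-1/(549*(1 + (23 + 36 + 0)))) = -120*(-1/(549*(1 + 59))) = -120/((-549*60)) = -120/(-32940) = -120*(-1/32940) = 2/549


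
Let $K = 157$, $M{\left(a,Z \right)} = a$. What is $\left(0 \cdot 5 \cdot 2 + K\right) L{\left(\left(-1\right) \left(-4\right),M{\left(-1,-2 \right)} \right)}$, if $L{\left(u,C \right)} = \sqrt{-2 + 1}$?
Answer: $157 i \approx 157.0 i$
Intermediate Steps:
$L{\left(u,C \right)} = i$ ($L{\left(u,C \right)} = \sqrt{-1} = i$)
$\left(0 \cdot 5 \cdot 2 + K\right) L{\left(\left(-1\right) \left(-4\right),M{\left(-1,-2 \right)} \right)} = \left(0 \cdot 5 \cdot 2 + 157\right) i = \left(0 \cdot 2 + 157\right) i = \left(0 + 157\right) i = 157 i$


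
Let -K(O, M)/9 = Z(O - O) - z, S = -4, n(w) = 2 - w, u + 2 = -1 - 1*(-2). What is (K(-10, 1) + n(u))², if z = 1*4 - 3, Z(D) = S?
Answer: 2304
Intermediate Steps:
u = -1 (u = -2 + (-1 - 1*(-2)) = -2 + (-1 + 2) = -2 + 1 = -1)
Z(D) = -4
z = 1 (z = 4 - 3 = 1)
K(O, M) = 45 (K(O, M) = -9*(-4 - 1*1) = -9*(-4 - 1) = -9*(-5) = 45)
(K(-10, 1) + n(u))² = (45 + (2 - 1*(-1)))² = (45 + (2 + 1))² = (45 + 3)² = 48² = 2304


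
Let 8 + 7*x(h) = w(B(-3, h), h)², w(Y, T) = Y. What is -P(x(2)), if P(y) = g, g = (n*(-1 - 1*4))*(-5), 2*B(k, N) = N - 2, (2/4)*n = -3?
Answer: 150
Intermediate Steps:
n = -6 (n = 2*(-3) = -6)
B(k, N) = -1 + N/2 (B(k, N) = (N - 2)/2 = (-2 + N)/2 = -1 + N/2)
x(h) = -8/7 + (-1 + h/2)²/7
g = -150 (g = -6*(-1 - 1*4)*(-5) = -6*(-1 - 4)*(-5) = -6*(-5)*(-5) = 30*(-5) = -150)
P(y) = -150
-P(x(2)) = -1*(-150) = 150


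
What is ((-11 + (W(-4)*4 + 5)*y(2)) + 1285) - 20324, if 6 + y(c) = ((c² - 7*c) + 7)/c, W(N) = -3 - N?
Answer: -38235/2 ≈ -19118.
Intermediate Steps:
y(c) = -6 + (7 + c² - 7*c)/c (y(c) = -6 + ((c² - 7*c) + 7)/c = -6 + (7 + c² - 7*c)/c)
((-11 + (W(-4)*4 + 5)*y(2)) + 1285) - 20324 = ((-11 + ((-3 - 1*(-4))*4 + 5)*(-13 + 2 + 7/2)) + 1285) - 20324 = ((-11 + ((-3 + 4)*4 + 5)*(-13 + 2 + 7*(½))) + 1285) - 20324 = ((-11 + (1*4 + 5)*(-13 + 2 + 7/2)) + 1285) - 20324 = ((-11 + (4 + 5)*(-15/2)) + 1285) - 20324 = ((-11 + 9*(-15/2)) + 1285) - 20324 = ((-11 - 135/2) + 1285) - 20324 = (-157/2 + 1285) - 20324 = 2413/2 - 20324 = -38235/2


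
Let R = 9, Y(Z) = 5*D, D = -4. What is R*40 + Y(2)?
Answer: 340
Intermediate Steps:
Y(Z) = -20 (Y(Z) = 5*(-4) = -20)
R*40 + Y(2) = 9*40 - 20 = 360 - 20 = 340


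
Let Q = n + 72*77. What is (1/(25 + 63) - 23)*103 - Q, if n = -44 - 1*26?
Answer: -690081/88 ≈ -7841.8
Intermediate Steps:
n = -70 (n = -44 - 26 = -70)
Q = 5474 (Q = -70 + 72*77 = -70 + 5544 = 5474)
(1/(25 + 63) - 23)*103 - Q = (1/(25 + 63) - 23)*103 - 1*5474 = (1/88 - 23)*103 - 5474 = -2023/88*103 - 5474 = -208369/88 - 5474 = -690081/88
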